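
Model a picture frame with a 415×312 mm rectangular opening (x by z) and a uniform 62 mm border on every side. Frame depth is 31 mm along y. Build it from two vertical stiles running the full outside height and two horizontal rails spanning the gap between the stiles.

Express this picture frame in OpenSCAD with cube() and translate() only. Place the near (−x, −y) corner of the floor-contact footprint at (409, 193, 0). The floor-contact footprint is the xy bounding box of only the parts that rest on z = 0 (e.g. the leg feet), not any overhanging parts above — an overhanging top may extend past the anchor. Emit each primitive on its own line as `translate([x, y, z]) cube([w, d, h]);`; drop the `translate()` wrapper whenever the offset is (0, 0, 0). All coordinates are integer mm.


translate([409, 193, 0]) cube([62, 31, 436]);
translate([886, 193, 0]) cube([62, 31, 436]);
translate([471, 193, 0]) cube([415, 31, 62]);
translate([471, 193, 374]) cube([415, 31, 62]);


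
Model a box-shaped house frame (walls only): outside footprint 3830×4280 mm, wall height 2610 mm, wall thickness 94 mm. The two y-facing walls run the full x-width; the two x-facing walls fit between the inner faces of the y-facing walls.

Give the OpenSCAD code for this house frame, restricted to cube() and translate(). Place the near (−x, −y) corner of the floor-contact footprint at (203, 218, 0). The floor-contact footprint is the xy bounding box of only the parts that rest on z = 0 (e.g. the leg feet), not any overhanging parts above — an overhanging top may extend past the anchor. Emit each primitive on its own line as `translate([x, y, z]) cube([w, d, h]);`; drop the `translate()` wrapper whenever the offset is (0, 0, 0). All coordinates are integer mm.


translate([203, 218, 0]) cube([3830, 94, 2610]);
translate([203, 4404, 0]) cube([3830, 94, 2610]);
translate([203, 312, 0]) cube([94, 4092, 2610]);
translate([3939, 312, 0]) cube([94, 4092, 2610]);


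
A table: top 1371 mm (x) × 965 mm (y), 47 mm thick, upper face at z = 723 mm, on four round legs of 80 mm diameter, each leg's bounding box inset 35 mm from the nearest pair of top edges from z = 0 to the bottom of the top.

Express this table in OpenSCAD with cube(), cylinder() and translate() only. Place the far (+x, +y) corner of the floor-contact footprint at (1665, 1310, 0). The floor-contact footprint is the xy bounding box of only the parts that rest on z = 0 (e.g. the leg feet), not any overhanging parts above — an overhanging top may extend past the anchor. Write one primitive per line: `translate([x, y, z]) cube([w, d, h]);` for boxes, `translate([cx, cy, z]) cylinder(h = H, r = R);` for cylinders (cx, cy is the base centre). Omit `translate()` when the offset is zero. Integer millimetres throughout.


translate([329, 380, 676]) cube([1371, 965, 47]);
translate([404, 455, 0]) cylinder(h = 676, r = 40);
translate([1625, 455, 0]) cylinder(h = 676, r = 40);
translate([404, 1270, 0]) cylinder(h = 676, r = 40);
translate([1625, 1270, 0]) cylinder(h = 676, r = 40);


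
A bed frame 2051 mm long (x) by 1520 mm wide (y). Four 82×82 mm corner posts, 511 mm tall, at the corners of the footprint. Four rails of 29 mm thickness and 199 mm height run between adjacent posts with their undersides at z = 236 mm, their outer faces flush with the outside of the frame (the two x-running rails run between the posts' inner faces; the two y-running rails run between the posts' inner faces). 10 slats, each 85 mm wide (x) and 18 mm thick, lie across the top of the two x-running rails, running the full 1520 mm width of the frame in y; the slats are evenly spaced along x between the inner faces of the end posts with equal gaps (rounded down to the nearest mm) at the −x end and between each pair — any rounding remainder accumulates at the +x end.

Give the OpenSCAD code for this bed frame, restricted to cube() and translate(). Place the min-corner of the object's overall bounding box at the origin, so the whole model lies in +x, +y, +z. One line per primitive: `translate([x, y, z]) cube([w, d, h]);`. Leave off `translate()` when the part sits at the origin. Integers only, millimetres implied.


cube([82, 82, 511]);
translate([0, 1438, 0]) cube([82, 82, 511]);
translate([1969, 0, 0]) cube([82, 82, 511]);
translate([1969, 1438, 0]) cube([82, 82, 511]);
translate([82, 0, 236]) cube([1887, 29, 199]);
translate([82, 1491, 236]) cube([1887, 29, 199]);
translate([0, 82, 236]) cube([29, 1356, 199]);
translate([2022, 82, 236]) cube([29, 1356, 199]);
translate([176, 0, 435]) cube([85, 1520, 18]);
translate([355, 0, 435]) cube([85, 1520, 18]);
translate([534, 0, 435]) cube([85, 1520, 18]);
translate([713, 0, 435]) cube([85, 1520, 18]);
translate([892, 0, 435]) cube([85, 1520, 18]);
translate([1071, 0, 435]) cube([85, 1520, 18]);
translate([1250, 0, 435]) cube([85, 1520, 18]);
translate([1429, 0, 435]) cube([85, 1520, 18]);
translate([1608, 0, 435]) cube([85, 1520, 18]);
translate([1787, 0, 435]) cube([85, 1520, 18]);


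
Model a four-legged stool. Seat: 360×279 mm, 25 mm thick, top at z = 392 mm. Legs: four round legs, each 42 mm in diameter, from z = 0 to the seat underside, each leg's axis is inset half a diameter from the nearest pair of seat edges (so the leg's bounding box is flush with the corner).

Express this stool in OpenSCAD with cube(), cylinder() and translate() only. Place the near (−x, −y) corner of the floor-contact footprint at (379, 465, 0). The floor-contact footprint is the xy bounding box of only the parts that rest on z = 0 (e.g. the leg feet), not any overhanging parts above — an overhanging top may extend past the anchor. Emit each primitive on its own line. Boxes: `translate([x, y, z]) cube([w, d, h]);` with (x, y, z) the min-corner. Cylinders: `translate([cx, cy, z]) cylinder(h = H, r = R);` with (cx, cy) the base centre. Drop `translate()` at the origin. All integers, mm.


// leg_h = 392 - 25 = 367
translate([379, 465, 367]) cube([360, 279, 25]);
translate([400, 486, 0]) cylinder(h = 367, r = 21);
translate([718, 486, 0]) cylinder(h = 367, r = 21);
translate([400, 723, 0]) cylinder(h = 367, r = 21);
translate([718, 723, 0]) cylinder(h = 367, r = 21);


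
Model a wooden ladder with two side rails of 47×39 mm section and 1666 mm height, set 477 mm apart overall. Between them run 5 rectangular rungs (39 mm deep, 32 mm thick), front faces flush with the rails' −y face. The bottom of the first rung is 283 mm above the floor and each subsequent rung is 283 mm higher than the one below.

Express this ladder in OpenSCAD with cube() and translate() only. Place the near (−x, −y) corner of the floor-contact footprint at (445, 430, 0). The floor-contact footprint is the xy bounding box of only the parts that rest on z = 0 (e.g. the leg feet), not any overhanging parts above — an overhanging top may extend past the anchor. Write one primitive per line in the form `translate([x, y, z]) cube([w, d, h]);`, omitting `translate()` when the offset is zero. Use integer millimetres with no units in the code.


translate([445, 430, 0]) cube([47, 39, 1666]);
translate([875, 430, 0]) cube([47, 39, 1666]);
translate([492, 430, 283]) cube([383, 39, 32]);
translate([492, 430, 566]) cube([383, 39, 32]);
translate([492, 430, 849]) cube([383, 39, 32]);
translate([492, 430, 1132]) cube([383, 39, 32]);
translate([492, 430, 1415]) cube([383, 39, 32]);


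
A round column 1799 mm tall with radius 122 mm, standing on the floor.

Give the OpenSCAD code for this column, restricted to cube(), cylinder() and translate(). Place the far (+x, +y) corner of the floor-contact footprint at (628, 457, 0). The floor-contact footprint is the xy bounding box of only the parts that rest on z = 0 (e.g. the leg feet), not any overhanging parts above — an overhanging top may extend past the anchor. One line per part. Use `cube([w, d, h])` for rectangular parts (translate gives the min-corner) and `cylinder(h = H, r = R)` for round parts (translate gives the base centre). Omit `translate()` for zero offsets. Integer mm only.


translate([506, 335, 0]) cylinder(h = 1799, r = 122);


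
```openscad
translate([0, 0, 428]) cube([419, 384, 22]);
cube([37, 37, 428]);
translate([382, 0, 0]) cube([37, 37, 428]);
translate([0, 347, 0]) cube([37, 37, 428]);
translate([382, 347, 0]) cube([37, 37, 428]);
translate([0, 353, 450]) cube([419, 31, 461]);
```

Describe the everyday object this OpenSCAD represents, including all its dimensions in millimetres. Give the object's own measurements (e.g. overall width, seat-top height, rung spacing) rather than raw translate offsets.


A chair. The seat is a 419×384×22 mm slab with its top at z = 450 mm, on four 37×37 mm corner legs (flush with the seat edges, standing on z = 0). A flat backrest 31 mm thick, 461 mm tall, spans the full seat width and rises from the seat top along its +y edge, rear face flush with the rear of the seat.


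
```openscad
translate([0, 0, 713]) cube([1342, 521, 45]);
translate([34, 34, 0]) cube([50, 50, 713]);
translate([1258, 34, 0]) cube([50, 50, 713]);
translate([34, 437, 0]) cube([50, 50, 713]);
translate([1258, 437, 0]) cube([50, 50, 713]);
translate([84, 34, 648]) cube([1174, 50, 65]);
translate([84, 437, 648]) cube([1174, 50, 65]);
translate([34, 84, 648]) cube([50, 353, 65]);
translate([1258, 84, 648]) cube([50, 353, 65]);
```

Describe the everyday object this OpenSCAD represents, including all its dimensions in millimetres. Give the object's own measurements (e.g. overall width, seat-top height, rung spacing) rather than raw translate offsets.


A table: top 1342 mm (x) × 521 mm (y), 45 mm thick, upper face at z = 758 mm, on four 50×50 mm square legs, each inset 34 mm from the nearest pair of top edges from z = 0 to the bottom of the top. Four apron rails, 50 mm thick and 65 mm tall, run between adjacent legs with their top edges flush with the underside of the top and their outer faces flush with the legs' outer faces.


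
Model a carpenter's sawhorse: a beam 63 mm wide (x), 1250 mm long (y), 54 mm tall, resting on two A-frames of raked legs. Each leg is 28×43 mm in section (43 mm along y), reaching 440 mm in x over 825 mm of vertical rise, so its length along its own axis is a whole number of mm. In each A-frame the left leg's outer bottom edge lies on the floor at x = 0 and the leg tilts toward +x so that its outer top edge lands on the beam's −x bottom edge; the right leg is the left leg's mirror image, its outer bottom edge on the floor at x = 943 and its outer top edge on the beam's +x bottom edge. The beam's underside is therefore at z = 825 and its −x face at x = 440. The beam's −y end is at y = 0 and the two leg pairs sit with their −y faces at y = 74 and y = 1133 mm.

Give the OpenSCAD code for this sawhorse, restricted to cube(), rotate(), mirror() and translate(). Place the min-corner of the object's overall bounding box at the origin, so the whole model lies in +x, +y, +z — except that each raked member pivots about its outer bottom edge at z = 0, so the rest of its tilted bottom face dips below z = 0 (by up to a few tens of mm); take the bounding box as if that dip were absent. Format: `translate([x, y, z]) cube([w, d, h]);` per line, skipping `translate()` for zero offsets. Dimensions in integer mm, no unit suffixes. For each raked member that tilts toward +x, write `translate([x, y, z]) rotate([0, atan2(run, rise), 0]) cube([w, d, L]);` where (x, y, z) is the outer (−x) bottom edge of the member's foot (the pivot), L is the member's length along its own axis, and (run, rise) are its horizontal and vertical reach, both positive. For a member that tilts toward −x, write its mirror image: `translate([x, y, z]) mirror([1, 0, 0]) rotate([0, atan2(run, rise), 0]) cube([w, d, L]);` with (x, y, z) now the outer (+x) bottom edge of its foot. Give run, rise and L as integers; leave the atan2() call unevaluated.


translate([440, 0, 825]) cube([63, 1250, 54]);
translate([0, 74, 0]) rotate([0, atan2(440, 825), 0]) cube([28, 43, 935]);
translate([943, 74, 0]) mirror([1, 0, 0]) rotate([0, atan2(440, 825), 0]) cube([28, 43, 935]);
translate([0, 1133, 0]) rotate([0, atan2(440, 825), 0]) cube([28, 43, 935]);
translate([943, 1133, 0]) mirror([1, 0, 0]) rotate([0, atan2(440, 825), 0]) cube([28, 43, 935]);


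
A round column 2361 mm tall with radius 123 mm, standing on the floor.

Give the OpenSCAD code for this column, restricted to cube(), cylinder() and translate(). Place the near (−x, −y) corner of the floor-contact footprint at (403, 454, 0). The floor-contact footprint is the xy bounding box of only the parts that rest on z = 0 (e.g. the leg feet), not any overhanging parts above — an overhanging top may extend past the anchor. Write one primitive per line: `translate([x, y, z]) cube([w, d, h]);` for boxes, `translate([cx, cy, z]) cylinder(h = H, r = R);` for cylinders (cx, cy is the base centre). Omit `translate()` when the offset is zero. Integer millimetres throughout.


translate([526, 577, 0]) cylinder(h = 2361, r = 123);


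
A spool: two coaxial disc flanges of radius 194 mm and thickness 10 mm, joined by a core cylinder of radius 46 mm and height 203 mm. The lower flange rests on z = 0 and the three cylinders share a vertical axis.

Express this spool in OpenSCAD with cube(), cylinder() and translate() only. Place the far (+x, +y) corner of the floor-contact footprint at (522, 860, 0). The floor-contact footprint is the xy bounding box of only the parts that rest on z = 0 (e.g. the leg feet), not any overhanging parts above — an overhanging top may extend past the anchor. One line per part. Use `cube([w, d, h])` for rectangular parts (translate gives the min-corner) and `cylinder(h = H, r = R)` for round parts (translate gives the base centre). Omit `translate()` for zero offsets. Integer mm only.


translate([328, 666, 0]) cylinder(h = 10, r = 194);
translate([328, 666, 10]) cylinder(h = 203, r = 46);
translate([328, 666, 213]) cylinder(h = 10, r = 194);


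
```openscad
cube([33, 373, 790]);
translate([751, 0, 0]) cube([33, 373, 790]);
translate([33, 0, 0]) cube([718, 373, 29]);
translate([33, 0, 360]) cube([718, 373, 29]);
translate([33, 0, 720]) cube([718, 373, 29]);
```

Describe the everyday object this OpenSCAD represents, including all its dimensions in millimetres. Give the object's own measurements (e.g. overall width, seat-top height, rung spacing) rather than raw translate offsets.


An open bookshelf. Two side panels, each 33 mm thick, 373 mm deep and 790 mm tall, stand 784 mm apart (outside-to-outside). Between them sit 3 shelves, each 29 mm thick and 373 mm deep, spanning the full gap between the sides. The bottom shelf rests on the floor (its underside at z = 0) and the clear gap between one shelf's top and the next shelf's underside is 331 mm.


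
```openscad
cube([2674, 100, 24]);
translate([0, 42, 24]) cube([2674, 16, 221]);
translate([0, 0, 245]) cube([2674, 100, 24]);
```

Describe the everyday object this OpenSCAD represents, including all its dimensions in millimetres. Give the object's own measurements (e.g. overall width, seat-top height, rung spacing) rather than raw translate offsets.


An I-beam lying along x, 2674 mm long. Overall section height 269 mm. Two flanges 100 mm wide (y) and 24 mm thick, one on the floor and one at the top; a web 16 mm thick runs between them, centred on the flange width.


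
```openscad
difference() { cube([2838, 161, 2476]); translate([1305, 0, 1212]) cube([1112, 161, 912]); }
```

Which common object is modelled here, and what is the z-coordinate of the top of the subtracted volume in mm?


A wall with a window opening. The window head height is 2124 mm.

A wall with a rectangular opening subtracted — a window. Sill at z = 1212, opening 912 mm tall, so the head is at 1212 + 912 = 2124 mm.


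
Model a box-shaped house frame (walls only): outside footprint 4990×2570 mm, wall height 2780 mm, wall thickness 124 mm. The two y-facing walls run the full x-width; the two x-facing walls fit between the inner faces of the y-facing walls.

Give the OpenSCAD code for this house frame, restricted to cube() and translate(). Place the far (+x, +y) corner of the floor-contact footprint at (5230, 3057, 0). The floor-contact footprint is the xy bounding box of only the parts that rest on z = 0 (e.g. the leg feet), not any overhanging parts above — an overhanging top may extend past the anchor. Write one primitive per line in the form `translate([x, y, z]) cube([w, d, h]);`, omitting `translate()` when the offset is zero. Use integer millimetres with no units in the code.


translate([240, 487, 0]) cube([4990, 124, 2780]);
translate([240, 2933, 0]) cube([4990, 124, 2780]);
translate([240, 611, 0]) cube([124, 2322, 2780]);
translate([5106, 611, 0]) cube([124, 2322, 2780]);


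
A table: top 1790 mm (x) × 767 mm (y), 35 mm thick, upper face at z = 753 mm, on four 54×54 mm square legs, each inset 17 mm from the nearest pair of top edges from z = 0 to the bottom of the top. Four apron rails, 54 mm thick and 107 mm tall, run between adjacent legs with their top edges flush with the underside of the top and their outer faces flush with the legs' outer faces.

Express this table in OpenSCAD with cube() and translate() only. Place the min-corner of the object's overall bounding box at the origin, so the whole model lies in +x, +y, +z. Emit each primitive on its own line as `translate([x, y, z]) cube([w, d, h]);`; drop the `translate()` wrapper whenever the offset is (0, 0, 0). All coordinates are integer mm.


// leg_h = 753 - 35 = 718
// apron z = 718 - 107 = 611
translate([0, 0, 718]) cube([1790, 767, 35]);
translate([17, 17, 0]) cube([54, 54, 718]);
translate([1719, 17, 0]) cube([54, 54, 718]);
translate([17, 696, 0]) cube([54, 54, 718]);
translate([1719, 696, 0]) cube([54, 54, 718]);
translate([71, 17, 611]) cube([1648, 54, 107]);
translate([71, 696, 611]) cube([1648, 54, 107]);
translate([17, 71, 611]) cube([54, 625, 107]);
translate([1719, 71, 611]) cube([54, 625, 107]);


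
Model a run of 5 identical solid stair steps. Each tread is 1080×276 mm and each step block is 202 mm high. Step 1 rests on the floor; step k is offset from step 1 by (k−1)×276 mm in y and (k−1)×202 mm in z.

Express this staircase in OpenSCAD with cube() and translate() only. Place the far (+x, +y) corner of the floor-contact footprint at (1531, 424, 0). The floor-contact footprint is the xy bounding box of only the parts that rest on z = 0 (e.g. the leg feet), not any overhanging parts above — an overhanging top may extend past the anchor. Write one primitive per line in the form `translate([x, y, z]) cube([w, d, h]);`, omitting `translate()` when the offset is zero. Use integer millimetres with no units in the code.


translate([451, 148, 0]) cube([1080, 276, 202]);
translate([451, 424, 202]) cube([1080, 276, 202]);
translate([451, 700, 404]) cube([1080, 276, 202]);
translate([451, 976, 606]) cube([1080, 276, 202]);
translate([451, 1252, 808]) cube([1080, 276, 202]);


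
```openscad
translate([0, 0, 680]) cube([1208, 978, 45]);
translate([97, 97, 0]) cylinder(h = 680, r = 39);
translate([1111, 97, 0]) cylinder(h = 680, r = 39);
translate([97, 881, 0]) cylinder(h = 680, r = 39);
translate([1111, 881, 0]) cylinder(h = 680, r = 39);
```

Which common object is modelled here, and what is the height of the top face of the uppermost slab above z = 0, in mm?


A table. The table height is 725 mm.

A 1208×978×45 slab sits at z = 680 on four Ø78 mm round legs — a table. The top surface is at 680 + 45 = 725 mm.


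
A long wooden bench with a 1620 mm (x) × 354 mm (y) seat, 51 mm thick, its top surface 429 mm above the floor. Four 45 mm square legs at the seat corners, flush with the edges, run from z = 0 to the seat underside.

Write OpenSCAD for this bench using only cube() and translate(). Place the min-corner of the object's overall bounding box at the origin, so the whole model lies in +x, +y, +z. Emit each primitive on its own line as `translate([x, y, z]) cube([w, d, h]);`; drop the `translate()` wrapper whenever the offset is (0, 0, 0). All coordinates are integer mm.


translate([0, 0, 378]) cube([1620, 354, 51]);
cube([45, 45, 378]);
translate([0, 309, 0]) cube([45, 45, 378]);
translate([1575, 0, 0]) cube([45, 45, 378]);
translate([1575, 309, 0]) cube([45, 45, 378]);


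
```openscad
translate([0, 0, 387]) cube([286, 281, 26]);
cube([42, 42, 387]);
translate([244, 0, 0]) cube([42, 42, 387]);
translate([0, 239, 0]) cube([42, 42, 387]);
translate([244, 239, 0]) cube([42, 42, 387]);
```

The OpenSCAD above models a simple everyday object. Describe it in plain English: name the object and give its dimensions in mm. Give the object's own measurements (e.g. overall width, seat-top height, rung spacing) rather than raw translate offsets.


A simple wooden stool: a rectangular seat 286 mm (x) by 281 mm (y), 26 mm thick, top face at z = 413 mm, on four square legs, each 42×42 mm in cross-section. The legs rest on z = 0, each flush with a corner of the seat.


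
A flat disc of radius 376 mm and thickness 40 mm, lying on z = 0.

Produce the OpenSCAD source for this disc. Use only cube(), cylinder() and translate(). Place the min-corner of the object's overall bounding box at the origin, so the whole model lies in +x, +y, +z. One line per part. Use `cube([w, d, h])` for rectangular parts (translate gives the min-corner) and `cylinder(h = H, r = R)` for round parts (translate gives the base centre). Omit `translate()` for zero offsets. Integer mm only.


translate([376, 376, 0]) cylinder(h = 40, r = 376);


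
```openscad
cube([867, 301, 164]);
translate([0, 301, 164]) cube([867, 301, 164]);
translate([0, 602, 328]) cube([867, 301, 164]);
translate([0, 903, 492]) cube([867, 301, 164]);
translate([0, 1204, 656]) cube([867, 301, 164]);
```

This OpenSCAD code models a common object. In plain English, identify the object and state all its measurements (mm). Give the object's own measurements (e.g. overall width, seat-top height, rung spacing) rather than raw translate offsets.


A straight staircase of 5 solid steps. Each step is 867 mm wide (x), 301 mm deep (y, the going) and 164 mm tall (the rise). The first step rests on the floor; each subsequent step sits one going further in +y and one rise higher in +z, directly behind and above the previous step with no overlap.


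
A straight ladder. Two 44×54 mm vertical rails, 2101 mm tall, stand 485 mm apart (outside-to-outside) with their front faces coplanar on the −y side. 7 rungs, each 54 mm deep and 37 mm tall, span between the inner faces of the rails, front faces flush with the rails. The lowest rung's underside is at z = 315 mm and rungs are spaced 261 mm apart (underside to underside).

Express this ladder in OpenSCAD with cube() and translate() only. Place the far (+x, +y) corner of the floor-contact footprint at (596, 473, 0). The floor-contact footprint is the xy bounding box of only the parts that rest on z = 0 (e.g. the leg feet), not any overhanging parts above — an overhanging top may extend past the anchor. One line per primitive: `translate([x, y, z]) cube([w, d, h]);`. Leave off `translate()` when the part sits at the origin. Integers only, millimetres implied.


translate([111, 419, 0]) cube([44, 54, 2101]);
translate([552, 419, 0]) cube([44, 54, 2101]);
translate([155, 419, 315]) cube([397, 54, 37]);
translate([155, 419, 576]) cube([397, 54, 37]);
translate([155, 419, 837]) cube([397, 54, 37]);
translate([155, 419, 1098]) cube([397, 54, 37]);
translate([155, 419, 1359]) cube([397, 54, 37]);
translate([155, 419, 1620]) cube([397, 54, 37]);
translate([155, 419, 1881]) cube([397, 54, 37]);


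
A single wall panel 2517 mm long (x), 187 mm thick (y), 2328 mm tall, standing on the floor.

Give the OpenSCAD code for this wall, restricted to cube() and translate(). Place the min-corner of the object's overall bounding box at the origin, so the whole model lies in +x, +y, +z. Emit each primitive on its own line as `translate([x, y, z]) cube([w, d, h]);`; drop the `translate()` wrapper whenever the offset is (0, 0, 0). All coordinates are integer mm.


cube([2517, 187, 2328]);


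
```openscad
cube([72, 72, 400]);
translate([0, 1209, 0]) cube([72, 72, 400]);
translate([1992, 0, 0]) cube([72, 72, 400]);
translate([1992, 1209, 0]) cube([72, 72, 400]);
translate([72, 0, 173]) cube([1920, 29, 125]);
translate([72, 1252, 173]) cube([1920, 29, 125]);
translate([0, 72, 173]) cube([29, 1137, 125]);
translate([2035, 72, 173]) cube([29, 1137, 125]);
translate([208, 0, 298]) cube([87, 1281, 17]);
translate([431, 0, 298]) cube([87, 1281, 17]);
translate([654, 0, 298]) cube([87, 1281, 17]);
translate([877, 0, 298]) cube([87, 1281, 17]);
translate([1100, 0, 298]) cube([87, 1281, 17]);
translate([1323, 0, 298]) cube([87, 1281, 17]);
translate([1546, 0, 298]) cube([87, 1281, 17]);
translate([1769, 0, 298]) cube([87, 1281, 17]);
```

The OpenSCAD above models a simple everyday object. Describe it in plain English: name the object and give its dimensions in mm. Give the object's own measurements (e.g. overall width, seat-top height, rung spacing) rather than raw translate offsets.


A bed frame 2064 mm long (x) by 1281 mm wide (y). Four 72×72 mm corner posts, 400 mm tall, at the corners of the footprint. Four rails of 29 mm thickness and 125 mm height run between adjacent posts with their undersides at z = 173 mm, their outer faces flush with the outside of the frame (the two x-running rails run between the posts' inner faces; the two y-running rails run between the posts' inner faces). 8 slats, each 87 mm wide (x) and 17 mm thick, lie across the top of the two x-running rails, running the full 1281 mm width of the frame in y; along x they sit between the end posts with a 136 mm gap after the −x posts and between neighbouring slats and before the +x posts.


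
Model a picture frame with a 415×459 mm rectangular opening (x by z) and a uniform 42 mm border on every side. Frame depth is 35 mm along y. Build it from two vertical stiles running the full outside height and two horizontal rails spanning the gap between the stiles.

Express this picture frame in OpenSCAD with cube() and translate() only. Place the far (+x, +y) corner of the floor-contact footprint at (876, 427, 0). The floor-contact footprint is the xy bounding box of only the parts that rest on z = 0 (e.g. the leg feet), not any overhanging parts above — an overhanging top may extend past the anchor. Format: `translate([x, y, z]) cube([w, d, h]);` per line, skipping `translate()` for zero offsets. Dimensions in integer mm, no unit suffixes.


translate([377, 392, 0]) cube([42, 35, 543]);
translate([834, 392, 0]) cube([42, 35, 543]);
translate([419, 392, 0]) cube([415, 35, 42]);
translate([419, 392, 501]) cube([415, 35, 42]);


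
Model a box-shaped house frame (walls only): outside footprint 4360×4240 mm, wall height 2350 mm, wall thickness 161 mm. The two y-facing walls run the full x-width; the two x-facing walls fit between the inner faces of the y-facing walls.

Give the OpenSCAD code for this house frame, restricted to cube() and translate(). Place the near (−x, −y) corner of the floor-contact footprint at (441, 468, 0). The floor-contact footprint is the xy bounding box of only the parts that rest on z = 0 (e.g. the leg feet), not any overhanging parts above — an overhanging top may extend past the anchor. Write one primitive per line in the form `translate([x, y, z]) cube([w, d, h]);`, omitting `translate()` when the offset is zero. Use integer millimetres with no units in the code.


translate([441, 468, 0]) cube([4360, 161, 2350]);
translate([441, 4547, 0]) cube([4360, 161, 2350]);
translate([441, 629, 0]) cube([161, 3918, 2350]);
translate([4640, 629, 0]) cube([161, 3918, 2350]);


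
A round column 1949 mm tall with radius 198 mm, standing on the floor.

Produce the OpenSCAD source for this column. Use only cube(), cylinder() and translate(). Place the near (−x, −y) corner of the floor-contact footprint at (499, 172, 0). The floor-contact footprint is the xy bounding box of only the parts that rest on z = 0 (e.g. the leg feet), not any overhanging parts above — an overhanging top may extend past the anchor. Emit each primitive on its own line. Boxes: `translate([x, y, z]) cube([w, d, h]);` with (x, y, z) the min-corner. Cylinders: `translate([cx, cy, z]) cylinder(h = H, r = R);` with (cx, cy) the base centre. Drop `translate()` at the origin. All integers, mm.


translate([697, 370, 0]) cylinder(h = 1949, r = 198);


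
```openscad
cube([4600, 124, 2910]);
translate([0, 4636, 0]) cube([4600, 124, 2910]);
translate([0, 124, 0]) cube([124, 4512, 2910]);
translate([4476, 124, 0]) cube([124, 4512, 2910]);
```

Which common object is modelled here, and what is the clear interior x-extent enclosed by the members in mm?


A house (or room) frame. The interior width is 4352 mm.

Four 2910 mm walls enclosing a rectangle with no floor or roof — a room or house frame. Outside width is 4600 mm and wall thickness is 124 mm, so the interior width is 4600 − 2 × 124 = 4352 mm.


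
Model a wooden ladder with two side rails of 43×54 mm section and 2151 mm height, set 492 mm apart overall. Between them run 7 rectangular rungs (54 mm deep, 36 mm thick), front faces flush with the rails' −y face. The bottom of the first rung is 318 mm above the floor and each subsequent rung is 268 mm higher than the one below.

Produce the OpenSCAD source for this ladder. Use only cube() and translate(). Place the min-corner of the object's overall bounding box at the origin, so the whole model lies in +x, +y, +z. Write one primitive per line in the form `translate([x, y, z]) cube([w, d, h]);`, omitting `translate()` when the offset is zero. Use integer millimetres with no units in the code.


cube([43, 54, 2151]);
translate([449, 0, 0]) cube([43, 54, 2151]);
translate([43, 0, 318]) cube([406, 54, 36]);
translate([43, 0, 586]) cube([406, 54, 36]);
translate([43, 0, 854]) cube([406, 54, 36]);
translate([43, 0, 1122]) cube([406, 54, 36]);
translate([43, 0, 1390]) cube([406, 54, 36]);
translate([43, 0, 1658]) cube([406, 54, 36]);
translate([43, 0, 1926]) cube([406, 54, 36]);


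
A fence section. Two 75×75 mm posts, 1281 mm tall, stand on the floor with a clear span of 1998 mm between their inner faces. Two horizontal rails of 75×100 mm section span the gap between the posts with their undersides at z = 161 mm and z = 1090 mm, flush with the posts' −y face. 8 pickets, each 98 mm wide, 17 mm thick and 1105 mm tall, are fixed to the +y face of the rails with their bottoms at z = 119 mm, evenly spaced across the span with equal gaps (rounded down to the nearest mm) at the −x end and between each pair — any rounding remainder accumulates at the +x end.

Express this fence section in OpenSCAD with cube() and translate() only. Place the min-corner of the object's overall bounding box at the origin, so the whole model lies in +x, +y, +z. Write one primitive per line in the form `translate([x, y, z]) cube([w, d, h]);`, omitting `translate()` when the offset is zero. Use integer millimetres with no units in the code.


cube([75, 75, 1281]);
translate([2073, 0, 0]) cube([75, 75, 1281]);
translate([75, 0, 161]) cube([1998, 75, 100]);
translate([75, 0, 1090]) cube([1998, 75, 100]);
translate([209, 75, 119]) cube([98, 17, 1105]);
translate([441, 75, 119]) cube([98, 17, 1105]);
translate([673, 75, 119]) cube([98, 17, 1105]);
translate([905, 75, 119]) cube([98, 17, 1105]);
translate([1137, 75, 119]) cube([98, 17, 1105]);
translate([1369, 75, 119]) cube([98, 17, 1105]);
translate([1601, 75, 119]) cube([98, 17, 1105]);
translate([1833, 75, 119]) cube([98, 17, 1105]);


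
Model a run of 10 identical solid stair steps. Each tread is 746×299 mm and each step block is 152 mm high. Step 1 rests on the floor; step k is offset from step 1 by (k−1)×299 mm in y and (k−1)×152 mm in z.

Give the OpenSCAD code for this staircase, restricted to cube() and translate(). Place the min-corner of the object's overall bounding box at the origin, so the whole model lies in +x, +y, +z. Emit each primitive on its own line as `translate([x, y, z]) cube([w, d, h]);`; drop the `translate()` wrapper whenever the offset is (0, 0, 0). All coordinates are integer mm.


cube([746, 299, 152]);
translate([0, 299, 152]) cube([746, 299, 152]);
translate([0, 598, 304]) cube([746, 299, 152]);
translate([0, 897, 456]) cube([746, 299, 152]);
translate([0, 1196, 608]) cube([746, 299, 152]);
translate([0, 1495, 760]) cube([746, 299, 152]);
translate([0, 1794, 912]) cube([746, 299, 152]);
translate([0, 2093, 1064]) cube([746, 299, 152]);
translate([0, 2392, 1216]) cube([746, 299, 152]);
translate([0, 2691, 1368]) cube([746, 299, 152]);


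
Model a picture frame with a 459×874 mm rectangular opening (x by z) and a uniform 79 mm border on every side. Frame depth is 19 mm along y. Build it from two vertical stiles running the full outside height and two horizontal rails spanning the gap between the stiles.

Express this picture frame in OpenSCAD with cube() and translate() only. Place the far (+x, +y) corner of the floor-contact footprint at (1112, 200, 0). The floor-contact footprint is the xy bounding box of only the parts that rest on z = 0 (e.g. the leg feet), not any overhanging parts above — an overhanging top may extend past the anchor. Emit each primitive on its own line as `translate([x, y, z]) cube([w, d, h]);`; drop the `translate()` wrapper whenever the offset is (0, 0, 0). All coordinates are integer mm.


translate([495, 181, 0]) cube([79, 19, 1032]);
translate([1033, 181, 0]) cube([79, 19, 1032]);
translate([574, 181, 0]) cube([459, 19, 79]);
translate([574, 181, 953]) cube([459, 19, 79]);


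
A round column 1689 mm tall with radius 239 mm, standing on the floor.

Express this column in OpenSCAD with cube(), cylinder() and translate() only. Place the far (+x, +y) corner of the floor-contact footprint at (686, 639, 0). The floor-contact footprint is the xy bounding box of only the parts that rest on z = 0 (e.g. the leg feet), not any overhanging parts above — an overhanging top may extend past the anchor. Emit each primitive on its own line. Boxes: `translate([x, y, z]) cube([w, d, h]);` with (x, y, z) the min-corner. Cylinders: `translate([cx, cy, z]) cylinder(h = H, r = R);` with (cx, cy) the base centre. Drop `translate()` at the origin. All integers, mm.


translate([447, 400, 0]) cylinder(h = 1689, r = 239);


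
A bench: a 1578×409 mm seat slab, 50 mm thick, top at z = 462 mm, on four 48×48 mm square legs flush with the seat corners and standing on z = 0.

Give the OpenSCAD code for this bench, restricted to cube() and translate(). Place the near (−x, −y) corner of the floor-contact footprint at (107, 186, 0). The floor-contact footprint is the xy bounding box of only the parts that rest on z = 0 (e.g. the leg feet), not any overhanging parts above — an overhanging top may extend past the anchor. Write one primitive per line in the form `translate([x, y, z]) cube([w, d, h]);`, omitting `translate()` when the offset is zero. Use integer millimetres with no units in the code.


translate([107, 186, 412]) cube([1578, 409, 50]);
translate([107, 186, 0]) cube([48, 48, 412]);
translate([107, 547, 0]) cube([48, 48, 412]);
translate([1637, 186, 0]) cube([48, 48, 412]);
translate([1637, 547, 0]) cube([48, 48, 412]);


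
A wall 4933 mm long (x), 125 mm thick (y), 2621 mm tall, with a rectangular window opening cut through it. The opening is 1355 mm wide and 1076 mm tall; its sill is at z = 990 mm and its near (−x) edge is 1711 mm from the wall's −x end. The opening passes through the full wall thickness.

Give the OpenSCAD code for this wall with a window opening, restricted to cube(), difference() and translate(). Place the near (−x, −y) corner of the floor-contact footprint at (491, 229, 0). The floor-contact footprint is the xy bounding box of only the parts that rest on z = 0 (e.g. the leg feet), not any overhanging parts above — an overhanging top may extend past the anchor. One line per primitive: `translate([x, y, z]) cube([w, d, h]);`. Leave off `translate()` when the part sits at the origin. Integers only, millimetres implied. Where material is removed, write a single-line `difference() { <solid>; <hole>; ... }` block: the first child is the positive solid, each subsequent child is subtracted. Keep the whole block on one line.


difference() { translate([491, 229, 0]) cube([4933, 125, 2621]); translate([2202, 229, 990]) cube([1355, 125, 1076]); }


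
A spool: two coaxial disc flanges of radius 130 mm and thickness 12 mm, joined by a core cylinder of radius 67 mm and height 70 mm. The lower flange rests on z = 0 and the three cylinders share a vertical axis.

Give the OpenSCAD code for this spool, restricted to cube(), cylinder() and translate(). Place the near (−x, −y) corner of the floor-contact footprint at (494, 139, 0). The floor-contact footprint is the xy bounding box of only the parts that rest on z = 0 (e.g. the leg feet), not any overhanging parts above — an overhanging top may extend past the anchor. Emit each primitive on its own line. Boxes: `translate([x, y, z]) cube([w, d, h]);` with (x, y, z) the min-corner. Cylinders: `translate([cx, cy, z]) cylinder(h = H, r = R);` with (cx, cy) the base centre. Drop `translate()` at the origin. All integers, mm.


translate([624, 269, 0]) cylinder(h = 12, r = 130);
translate([624, 269, 12]) cylinder(h = 70, r = 67);
translate([624, 269, 82]) cylinder(h = 12, r = 130);


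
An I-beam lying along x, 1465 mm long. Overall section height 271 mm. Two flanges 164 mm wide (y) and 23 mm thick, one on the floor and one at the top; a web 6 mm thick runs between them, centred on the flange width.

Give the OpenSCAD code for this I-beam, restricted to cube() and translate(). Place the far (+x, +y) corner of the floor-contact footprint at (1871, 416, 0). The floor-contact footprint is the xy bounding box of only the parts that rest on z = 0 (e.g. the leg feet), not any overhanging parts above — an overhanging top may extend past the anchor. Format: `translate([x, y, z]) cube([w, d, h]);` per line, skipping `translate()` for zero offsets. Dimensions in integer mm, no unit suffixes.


translate([406, 252, 0]) cube([1465, 164, 23]);
translate([406, 331, 23]) cube([1465, 6, 225]);
translate([406, 252, 248]) cube([1465, 164, 23]);


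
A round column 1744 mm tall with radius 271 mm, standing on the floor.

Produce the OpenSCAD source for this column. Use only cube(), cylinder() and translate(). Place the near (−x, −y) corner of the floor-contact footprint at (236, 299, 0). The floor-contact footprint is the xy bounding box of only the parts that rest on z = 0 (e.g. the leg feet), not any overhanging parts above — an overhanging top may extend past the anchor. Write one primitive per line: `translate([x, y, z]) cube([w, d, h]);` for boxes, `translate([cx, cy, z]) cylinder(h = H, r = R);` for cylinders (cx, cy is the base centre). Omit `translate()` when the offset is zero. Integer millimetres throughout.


translate([507, 570, 0]) cylinder(h = 1744, r = 271);


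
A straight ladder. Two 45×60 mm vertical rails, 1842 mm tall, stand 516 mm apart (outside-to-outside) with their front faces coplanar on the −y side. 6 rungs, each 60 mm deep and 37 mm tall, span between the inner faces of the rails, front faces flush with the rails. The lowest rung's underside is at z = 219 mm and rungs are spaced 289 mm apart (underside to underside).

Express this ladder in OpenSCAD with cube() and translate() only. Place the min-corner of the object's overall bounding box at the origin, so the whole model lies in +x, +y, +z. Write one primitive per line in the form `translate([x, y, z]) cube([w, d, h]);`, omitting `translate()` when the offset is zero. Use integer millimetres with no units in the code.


cube([45, 60, 1842]);
translate([471, 0, 0]) cube([45, 60, 1842]);
translate([45, 0, 219]) cube([426, 60, 37]);
translate([45, 0, 508]) cube([426, 60, 37]);
translate([45, 0, 797]) cube([426, 60, 37]);
translate([45, 0, 1086]) cube([426, 60, 37]);
translate([45, 0, 1375]) cube([426, 60, 37]);
translate([45, 0, 1664]) cube([426, 60, 37]);


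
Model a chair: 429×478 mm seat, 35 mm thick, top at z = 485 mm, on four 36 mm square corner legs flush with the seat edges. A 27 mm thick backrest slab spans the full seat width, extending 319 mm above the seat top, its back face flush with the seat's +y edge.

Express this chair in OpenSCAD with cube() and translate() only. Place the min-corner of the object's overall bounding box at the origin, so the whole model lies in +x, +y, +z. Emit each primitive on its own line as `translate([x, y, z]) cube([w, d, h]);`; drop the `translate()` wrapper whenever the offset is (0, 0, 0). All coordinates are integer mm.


// leg_h = 485 - 35 = 450
translate([0, 0, 450]) cube([429, 478, 35]);
cube([36, 36, 450]);
translate([393, 0, 0]) cube([36, 36, 450]);
translate([0, 442, 0]) cube([36, 36, 450]);
translate([393, 442, 0]) cube([36, 36, 450]);
translate([0, 451, 485]) cube([429, 27, 319]);
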